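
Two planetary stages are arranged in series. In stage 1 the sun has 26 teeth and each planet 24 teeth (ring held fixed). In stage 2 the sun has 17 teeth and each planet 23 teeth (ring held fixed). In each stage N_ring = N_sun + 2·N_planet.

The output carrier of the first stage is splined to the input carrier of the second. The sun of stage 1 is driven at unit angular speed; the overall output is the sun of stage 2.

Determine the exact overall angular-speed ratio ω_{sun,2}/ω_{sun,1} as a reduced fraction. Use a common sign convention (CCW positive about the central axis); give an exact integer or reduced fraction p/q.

104/85

Stage 1: N_ring = 26 + 2·24 = 74
Stage 1: 26(ω_s−ω_c) = −74(ω_r−ω_c),  ω_r=0, ω_s=1
Stage 1: 26(1−ω_c) = −74(0−ω_c)  ⇒  100ω_c = 26  ⇒  ω_c = 13/50
  ⇒ ω_c¹/ω_s¹ = 13/50
Stage 2: N_ring = 17 + 2·23 = 63
Stage 2: 17(ω_s−ω_c) = −63(ω_r−ω_c),  ω_r=0, ω_c=1
Stage 2: ω_s = 1 − (63/17)(0−1) = 80/17
  ⇒ ω_s²/ω_c² = 80/17
Coupling ω_c² = ω_c¹ ⇒ overall = 13/50 × 80/17 = 104/85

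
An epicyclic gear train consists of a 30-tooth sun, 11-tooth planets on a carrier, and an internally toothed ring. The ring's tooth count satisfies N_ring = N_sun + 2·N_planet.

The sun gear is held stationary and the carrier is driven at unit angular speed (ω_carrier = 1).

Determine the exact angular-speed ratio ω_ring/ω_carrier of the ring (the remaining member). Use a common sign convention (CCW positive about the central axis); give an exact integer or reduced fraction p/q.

N_ring = 30 + 2·11 = 52
30(ω_s−ω_c) = −52(ω_r−ω_c),  ω_s=0, ω_c=1
ω_r = 1 − (30/52)(0−1) = 41/26
ω_r/ω_c = 41/26

41/26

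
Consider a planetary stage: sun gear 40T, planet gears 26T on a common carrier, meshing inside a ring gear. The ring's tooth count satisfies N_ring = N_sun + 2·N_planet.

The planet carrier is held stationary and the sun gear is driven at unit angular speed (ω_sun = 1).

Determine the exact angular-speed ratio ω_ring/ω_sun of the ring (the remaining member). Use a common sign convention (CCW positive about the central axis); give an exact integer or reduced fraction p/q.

N_ring = 40 + 2·26 = 92
40(ω_s−ω_c) = −92(ω_r−ω_c),  ω_c=0, ω_s=1
ω_r = 0 − (40/92)(1−0) = -10/23
ω_r/ω_s = -10/23

-10/23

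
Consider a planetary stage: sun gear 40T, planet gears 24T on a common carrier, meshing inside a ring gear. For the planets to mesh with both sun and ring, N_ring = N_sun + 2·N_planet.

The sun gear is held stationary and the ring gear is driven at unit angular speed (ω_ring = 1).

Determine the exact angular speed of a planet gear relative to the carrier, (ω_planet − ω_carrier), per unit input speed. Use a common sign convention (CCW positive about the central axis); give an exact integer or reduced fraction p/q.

55/48

N_ring = 40 + 2·24 = 88
40(ω_s−ω_c) = −88(ω_r−ω_c),  ω_s=0, ω_r=1
40(0−ω_c) = −88(1−ω_c)  ⇒  128ω_c = 88  ⇒  ω_c = 11/16
sun–planet: 40·(0−11/16) = −24·(ω_p−ω_c)  ⇒  ω_p−ω_c = −(40/24)·(-11/16) = 55/48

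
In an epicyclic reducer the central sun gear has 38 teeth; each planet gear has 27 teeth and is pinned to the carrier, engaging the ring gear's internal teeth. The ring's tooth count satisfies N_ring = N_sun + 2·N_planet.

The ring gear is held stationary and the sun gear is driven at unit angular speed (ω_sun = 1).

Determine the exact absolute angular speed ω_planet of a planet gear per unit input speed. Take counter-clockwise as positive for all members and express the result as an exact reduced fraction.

-19/27

N_ring = 38 + 2·27 = 92
38(ω_s−ω_c) = −92(ω_r−ω_c),  ω_r=0, ω_s=1
38(1−ω_c) = −92(0−ω_c)  ⇒  130ω_c = 38  ⇒  ω_c = 19/65
sun–planet: 38·(1−19/65) = −27·(ω_p−ω_c)  ⇒  ω_p−ω_c = −(38/27)·(46/65) = -1748/1755
ω_p = 19/65 − 1748/1755 = -19/27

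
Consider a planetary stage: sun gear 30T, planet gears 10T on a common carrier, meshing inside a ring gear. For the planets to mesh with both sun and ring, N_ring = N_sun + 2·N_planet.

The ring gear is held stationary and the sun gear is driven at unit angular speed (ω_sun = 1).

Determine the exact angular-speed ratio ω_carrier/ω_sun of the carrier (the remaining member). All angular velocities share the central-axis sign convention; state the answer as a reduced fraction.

N_ring = 30 + 2·10 = 50
30(ω_s−ω_c) = −50(ω_r−ω_c),  ω_r=0, ω_s=1
30(1−ω_c) = −50(0−ω_c)  ⇒  80ω_c = 30  ⇒  ω_c = 3/8
ω_c/ω_s = 3/8

3/8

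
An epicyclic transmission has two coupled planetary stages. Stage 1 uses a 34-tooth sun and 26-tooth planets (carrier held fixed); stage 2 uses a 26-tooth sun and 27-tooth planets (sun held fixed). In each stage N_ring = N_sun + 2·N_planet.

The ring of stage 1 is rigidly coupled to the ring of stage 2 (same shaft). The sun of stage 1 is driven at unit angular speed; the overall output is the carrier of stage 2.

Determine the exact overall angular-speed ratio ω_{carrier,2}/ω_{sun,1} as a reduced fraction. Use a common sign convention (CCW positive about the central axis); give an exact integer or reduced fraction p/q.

Stage 1: N_ring = 34 + 2·26 = 86
Stage 1: 34(ω_s−ω_c) = −86(ω_r−ω_c),  ω_c=0, ω_s=1
Stage 1: ω_r = 0 − (34/86)(1−0) = -17/43
  ⇒ ω_r¹/ω_s¹ = -17/43
Stage 2: N_ring = 26 + 2·27 = 80
Stage 2: 26(ω_s−ω_c) = −80(ω_r−ω_c),  ω_s=0, ω_r=1
Stage 2: 26(0−ω_c) = −80(1−ω_c)  ⇒  106ω_c = 80  ⇒  ω_c = 40/53
  ⇒ ω_c²/ω_r² = 40/53
Coupling ω_r² = ω_r¹ ⇒ overall = -17/43 × 40/53 = -680/2279

-680/2279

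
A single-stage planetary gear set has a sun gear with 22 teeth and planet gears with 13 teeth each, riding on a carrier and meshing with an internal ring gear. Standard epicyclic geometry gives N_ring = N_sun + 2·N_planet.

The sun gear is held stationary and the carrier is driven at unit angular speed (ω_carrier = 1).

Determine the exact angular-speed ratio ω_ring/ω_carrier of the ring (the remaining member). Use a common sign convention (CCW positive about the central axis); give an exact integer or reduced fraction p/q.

N_ring = 22 + 2·13 = 48
22(ω_s−ω_c) = −48(ω_r−ω_c),  ω_s=0, ω_c=1
ω_r = 1 − (22/48)(0−1) = 35/24
ω_r/ω_c = 35/24

35/24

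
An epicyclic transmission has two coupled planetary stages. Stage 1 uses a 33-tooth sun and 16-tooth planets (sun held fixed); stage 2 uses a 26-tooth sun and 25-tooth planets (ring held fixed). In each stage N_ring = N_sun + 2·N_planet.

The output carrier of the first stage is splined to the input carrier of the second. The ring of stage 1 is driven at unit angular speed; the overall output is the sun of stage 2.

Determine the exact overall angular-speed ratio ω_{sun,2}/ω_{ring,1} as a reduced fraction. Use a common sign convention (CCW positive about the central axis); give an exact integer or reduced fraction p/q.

255/98

Stage 1: N_ring = 33 + 2·16 = 65
Stage 1: 33(ω_s−ω_c) = −65(ω_r−ω_c),  ω_s=0, ω_r=1
Stage 1: 33(0−ω_c) = −65(1−ω_c)  ⇒  98ω_c = 65  ⇒  ω_c = 65/98
  ⇒ ω_c¹/ω_r¹ = 65/98
Stage 2: N_ring = 26 + 2·25 = 76
Stage 2: 26(ω_s−ω_c) = −76(ω_r−ω_c),  ω_r=0, ω_c=1
Stage 2: ω_s = 1 − (76/26)(0−1) = 51/13
  ⇒ ω_s²/ω_c² = 51/13
Coupling ω_c² = ω_c¹ ⇒ overall = 65/98 × 51/13 = 255/98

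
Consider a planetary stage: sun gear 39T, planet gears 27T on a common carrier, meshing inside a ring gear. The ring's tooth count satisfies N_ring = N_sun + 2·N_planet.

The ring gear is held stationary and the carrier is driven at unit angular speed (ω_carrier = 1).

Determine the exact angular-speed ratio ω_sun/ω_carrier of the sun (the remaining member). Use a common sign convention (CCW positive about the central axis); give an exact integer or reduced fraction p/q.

N_ring = 39 + 2·27 = 93
39(ω_s−ω_c) = −93(ω_r−ω_c),  ω_r=0, ω_c=1
ω_s = 1 − (93/39)(0−1) = 44/13
ω_s/ω_c = 44/13

44/13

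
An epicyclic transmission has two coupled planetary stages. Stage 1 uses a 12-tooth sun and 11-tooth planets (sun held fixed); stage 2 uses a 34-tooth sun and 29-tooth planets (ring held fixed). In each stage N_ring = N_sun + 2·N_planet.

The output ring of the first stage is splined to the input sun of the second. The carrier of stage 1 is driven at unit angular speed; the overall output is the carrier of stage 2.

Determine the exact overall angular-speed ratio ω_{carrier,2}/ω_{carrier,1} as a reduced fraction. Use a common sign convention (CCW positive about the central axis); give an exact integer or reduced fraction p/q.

Stage 1: N_ring = 12 + 2·11 = 34
Stage 1: 12(ω_s−ω_c) = −34(ω_r−ω_c),  ω_s=0, ω_c=1
Stage 1: ω_r = 1 − (12/34)(0−1) = 23/17
  ⇒ ω_r¹/ω_c¹ = 23/17
Stage 2: N_ring = 34 + 2·29 = 92
Stage 2: 34(ω_s−ω_c) = −92(ω_r−ω_c),  ω_r=0, ω_s=1
Stage 2: 34(1−ω_c) = −92(0−ω_c)  ⇒  126ω_c = 34  ⇒  ω_c = 17/63
  ⇒ ω_c²/ω_s² = 17/63
Coupling ω_s² = ω_r¹ ⇒ overall = 23/17 × 17/63 = 23/63

23/63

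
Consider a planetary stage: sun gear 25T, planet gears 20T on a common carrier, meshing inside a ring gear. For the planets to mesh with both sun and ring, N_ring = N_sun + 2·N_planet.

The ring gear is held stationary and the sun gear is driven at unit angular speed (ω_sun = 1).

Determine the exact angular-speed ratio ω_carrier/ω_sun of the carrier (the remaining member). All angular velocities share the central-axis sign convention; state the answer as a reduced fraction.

5/18

N_ring = 25 + 2·20 = 65
25(ω_s−ω_c) = −65(ω_r−ω_c),  ω_r=0, ω_s=1
25(1−ω_c) = −65(0−ω_c)  ⇒  90ω_c = 25  ⇒  ω_c = 5/18
ω_c/ω_s = 5/18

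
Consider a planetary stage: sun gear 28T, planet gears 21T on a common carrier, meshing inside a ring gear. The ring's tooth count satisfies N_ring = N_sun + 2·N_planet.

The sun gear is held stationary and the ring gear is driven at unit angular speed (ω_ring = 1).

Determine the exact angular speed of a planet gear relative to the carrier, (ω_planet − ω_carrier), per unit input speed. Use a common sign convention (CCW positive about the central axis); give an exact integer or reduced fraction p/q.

N_ring = 28 + 2·21 = 70
28(ω_s−ω_c) = −70(ω_r−ω_c),  ω_s=0, ω_r=1
28(0−ω_c) = −70(1−ω_c)  ⇒  98ω_c = 70  ⇒  ω_c = 5/7
sun–planet: 28·(0−5/7) = −21·(ω_p−ω_c)  ⇒  ω_p−ω_c = −(28/21)·(-5/7) = 20/21

20/21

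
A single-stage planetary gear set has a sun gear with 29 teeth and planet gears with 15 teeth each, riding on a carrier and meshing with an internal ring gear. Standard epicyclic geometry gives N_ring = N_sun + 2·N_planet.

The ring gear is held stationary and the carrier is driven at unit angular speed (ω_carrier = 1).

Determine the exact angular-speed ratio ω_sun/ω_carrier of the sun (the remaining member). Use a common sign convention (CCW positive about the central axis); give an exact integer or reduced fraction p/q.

88/29

N_ring = 29 + 2·15 = 59
29(ω_s−ω_c) = −59(ω_r−ω_c),  ω_r=0, ω_c=1
ω_s = 1 − (59/29)(0−1) = 88/29
ω_s/ω_c = 88/29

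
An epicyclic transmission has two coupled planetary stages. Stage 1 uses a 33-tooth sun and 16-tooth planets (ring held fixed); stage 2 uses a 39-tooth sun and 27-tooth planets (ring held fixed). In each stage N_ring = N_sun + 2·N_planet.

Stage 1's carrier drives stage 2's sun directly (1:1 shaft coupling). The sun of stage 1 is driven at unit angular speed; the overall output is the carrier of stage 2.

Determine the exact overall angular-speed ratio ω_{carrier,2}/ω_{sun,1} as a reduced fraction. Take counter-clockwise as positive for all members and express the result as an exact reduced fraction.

39/392

Stage 1: N_ring = 33 + 2·16 = 65
Stage 1: 33(ω_s−ω_c) = −65(ω_r−ω_c),  ω_r=0, ω_s=1
Stage 1: 33(1−ω_c) = −65(0−ω_c)  ⇒  98ω_c = 33  ⇒  ω_c = 33/98
  ⇒ ω_c¹/ω_s¹ = 33/98
Stage 2: N_ring = 39 + 2·27 = 93
Stage 2: 39(ω_s−ω_c) = −93(ω_r−ω_c),  ω_r=0, ω_s=1
Stage 2: 39(1−ω_c) = −93(0−ω_c)  ⇒  132ω_c = 39  ⇒  ω_c = 13/44
  ⇒ ω_c²/ω_s² = 13/44
Coupling ω_s² = ω_c¹ ⇒ overall = 33/98 × 13/44 = 39/392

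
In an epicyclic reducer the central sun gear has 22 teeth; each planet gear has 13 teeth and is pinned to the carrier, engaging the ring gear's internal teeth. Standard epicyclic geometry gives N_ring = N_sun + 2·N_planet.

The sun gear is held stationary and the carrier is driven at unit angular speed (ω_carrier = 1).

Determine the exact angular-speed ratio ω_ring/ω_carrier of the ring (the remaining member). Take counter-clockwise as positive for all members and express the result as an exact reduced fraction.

35/24

N_ring = 22 + 2·13 = 48
22(ω_s−ω_c) = −48(ω_r−ω_c),  ω_s=0, ω_c=1
ω_r = 1 − (22/48)(0−1) = 35/24
ω_r/ω_c = 35/24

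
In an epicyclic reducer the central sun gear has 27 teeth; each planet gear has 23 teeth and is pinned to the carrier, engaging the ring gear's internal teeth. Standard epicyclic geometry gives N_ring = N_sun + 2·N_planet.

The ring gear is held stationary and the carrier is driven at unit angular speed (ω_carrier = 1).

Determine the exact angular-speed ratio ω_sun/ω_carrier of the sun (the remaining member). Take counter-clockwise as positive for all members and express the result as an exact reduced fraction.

100/27

N_ring = 27 + 2·23 = 73
27(ω_s−ω_c) = −73(ω_r−ω_c),  ω_r=0, ω_c=1
ω_s = 1 − (73/27)(0−1) = 100/27
ω_s/ω_c = 100/27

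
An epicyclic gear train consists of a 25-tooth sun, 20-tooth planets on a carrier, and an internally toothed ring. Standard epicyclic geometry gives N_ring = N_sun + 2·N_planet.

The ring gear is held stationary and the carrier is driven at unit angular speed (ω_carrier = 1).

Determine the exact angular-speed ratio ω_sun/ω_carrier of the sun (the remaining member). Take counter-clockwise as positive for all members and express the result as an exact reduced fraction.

18/5

N_ring = 25 + 2·20 = 65
25(ω_s−ω_c) = −65(ω_r−ω_c),  ω_r=0, ω_c=1
ω_s = 1 − (65/25)(0−1) = 18/5
ω_s/ω_c = 18/5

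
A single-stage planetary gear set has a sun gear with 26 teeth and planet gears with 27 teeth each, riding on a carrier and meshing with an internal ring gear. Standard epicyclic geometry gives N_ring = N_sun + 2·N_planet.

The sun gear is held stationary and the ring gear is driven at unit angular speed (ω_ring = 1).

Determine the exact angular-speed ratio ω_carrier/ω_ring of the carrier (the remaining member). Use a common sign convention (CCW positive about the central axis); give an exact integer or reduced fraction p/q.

N_ring = 26 + 2·27 = 80
26(ω_s−ω_c) = −80(ω_r−ω_c),  ω_s=0, ω_r=1
26(0−ω_c) = −80(1−ω_c)  ⇒  106ω_c = 80  ⇒  ω_c = 40/53
ω_c/ω_r = 40/53

40/53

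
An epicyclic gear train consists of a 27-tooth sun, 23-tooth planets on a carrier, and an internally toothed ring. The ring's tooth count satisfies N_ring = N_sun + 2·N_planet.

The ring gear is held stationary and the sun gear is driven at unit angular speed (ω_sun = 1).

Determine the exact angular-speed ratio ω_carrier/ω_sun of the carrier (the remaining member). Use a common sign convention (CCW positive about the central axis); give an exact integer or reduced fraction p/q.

N_ring = 27 + 2·23 = 73
27(ω_s−ω_c) = −73(ω_r−ω_c),  ω_r=0, ω_s=1
27(1−ω_c) = −73(0−ω_c)  ⇒  100ω_c = 27  ⇒  ω_c = 27/100
ω_c/ω_s = 27/100

27/100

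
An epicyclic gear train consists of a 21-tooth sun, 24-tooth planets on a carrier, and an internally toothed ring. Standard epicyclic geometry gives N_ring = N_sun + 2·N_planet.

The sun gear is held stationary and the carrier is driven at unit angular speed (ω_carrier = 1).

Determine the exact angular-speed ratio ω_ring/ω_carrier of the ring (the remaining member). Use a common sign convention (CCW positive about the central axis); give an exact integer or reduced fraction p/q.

30/23

N_ring = 21 + 2·24 = 69
21(ω_s−ω_c) = −69(ω_r−ω_c),  ω_s=0, ω_c=1
ω_r = 1 − (21/69)(0−1) = 30/23
ω_r/ω_c = 30/23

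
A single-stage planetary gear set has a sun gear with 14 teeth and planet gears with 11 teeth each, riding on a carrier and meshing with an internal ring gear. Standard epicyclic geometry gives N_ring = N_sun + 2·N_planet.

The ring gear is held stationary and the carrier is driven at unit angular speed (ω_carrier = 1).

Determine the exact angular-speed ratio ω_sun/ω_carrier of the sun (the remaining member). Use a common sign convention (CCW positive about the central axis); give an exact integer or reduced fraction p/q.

N_ring = 14 + 2·11 = 36
14(ω_s−ω_c) = −36(ω_r−ω_c),  ω_r=0, ω_c=1
ω_s = 1 − (36/14)(0−1) = 25/7
ω_s/ω_c = 25/7

25/7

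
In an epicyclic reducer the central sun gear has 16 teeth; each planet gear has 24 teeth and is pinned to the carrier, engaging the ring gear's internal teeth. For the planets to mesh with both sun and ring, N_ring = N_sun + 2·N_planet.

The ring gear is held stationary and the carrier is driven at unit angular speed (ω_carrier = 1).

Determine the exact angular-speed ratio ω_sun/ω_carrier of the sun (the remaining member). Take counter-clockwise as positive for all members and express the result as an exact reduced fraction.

N_ring = 16 + 2·24 = 64
16(ω_s−ω_c) = −64(ω_r−ω_c),  ω_r=0, ω_c=1
ω_s = 1 − (64/16)(0−1) = 5
ω_s/ω_c = 5

5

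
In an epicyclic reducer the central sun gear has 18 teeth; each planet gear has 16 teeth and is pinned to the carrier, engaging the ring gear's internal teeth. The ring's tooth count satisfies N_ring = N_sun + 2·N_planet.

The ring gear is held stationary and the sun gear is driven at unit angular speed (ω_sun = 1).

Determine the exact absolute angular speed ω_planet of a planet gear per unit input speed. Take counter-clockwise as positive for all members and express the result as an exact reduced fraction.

N_ring = 18 + 2·16 = 50
18(ω_s−ω_c) = −50(ω_r−ω_c),  ω_r=0, ω_s=1
18(1−ω_c) = −50(0−ω_c)  ⇒  68ω_c = 18  ⇒  ω_c = 9/34
sun–planet: 18·(1−9/34) = −16·(ω_p−ω_c)  ⇒  ω_p−ω_c = −(18/16)·(25/34) = -225/272
ω_p = 9/34 − 225/272 = -9/16

-9/16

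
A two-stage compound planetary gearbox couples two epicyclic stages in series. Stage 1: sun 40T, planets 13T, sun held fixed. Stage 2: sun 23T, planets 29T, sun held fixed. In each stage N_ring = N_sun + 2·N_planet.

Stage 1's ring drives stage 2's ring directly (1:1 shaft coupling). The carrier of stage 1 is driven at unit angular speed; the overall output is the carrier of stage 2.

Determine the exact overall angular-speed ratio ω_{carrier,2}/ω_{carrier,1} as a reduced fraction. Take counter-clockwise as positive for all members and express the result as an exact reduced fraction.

Stage 1: N_ring = 40 + 2·13 = 66
Stage 1: 40(ω_s−ω_c) = −66(ω_r−ω_c),  ω_s=0, ω_c=1
Stage 1: ω_r = 1 − (40/66)(0−1) = 53/33
  ⇒ ω_r¹/ω_c¹ = 53/33
Stage 2: N_ring = 23 + 2·29 = 81
Stage 2: 23(ω_s−ω_c) = −81(ω_r−ω_c),  ω_s=0, ω_r=1
Stage 2: 23(0−ω_c) = −81(1−ω_c)  ⇒  104ω_c = 81  ⇒  ω_c = 81/104
  ⇒ ω_c²/ω_r² = 81/104
Coupling ω_r² = ω_r¹ ⇒ overall = 53/33 × 81/104 = 1431/1144

1431/1144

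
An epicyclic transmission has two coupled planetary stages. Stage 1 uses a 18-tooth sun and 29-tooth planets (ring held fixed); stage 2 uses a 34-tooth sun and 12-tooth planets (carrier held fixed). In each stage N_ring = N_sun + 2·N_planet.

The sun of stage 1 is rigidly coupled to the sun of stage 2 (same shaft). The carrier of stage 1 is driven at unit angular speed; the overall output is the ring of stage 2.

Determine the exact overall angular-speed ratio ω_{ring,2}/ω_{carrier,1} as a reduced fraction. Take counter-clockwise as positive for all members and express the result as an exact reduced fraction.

Stage 1: N_ring = 18 + 2·29 = 76
Stage 1: 18(ω_s−ω_c) = −76(ω_r−ω_c),  ω_r=0, ω_c=1
Stage 1: ω_s = 1 − (76/18)(0−1) = 47/9
  ⇒ ω_s¹/ω_c¹ = 47/9
Stage 2: N_ring = 34 + 2·12 = 58
Stage 2: 34(ω_s−ω_c) = −58(ω_r−ω_c),  ω_c=0, ω_s=1
Stage 2: ω_r = 0 − (34/58)(1−0) = -17/29
  ⇒ ω_r²/ω_s² = -17/29
Coupling ω_s² = ω_s¹ ⇒ overall = 47/9 × -17/29 = -799/261

-799/261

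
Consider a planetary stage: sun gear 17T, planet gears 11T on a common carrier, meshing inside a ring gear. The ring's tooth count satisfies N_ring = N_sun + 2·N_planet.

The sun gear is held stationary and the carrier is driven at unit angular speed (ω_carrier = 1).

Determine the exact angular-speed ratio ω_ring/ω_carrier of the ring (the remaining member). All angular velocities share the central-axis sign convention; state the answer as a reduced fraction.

56/39

N_ring = 17 + 2·11 = 39
17(ω_s−ω_c) = −39(ω_r−ω_c),  ω_s=0, ω_c=1
ω_r = 1 − (17/39)(0−1) = 56/39
ω_r/ω_c = 56/39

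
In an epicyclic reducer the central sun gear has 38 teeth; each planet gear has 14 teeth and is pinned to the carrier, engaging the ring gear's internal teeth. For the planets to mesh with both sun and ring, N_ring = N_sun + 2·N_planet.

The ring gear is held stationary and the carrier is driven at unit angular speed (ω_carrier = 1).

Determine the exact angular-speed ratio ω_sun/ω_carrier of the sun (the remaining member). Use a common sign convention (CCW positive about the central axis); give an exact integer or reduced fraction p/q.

52/19

N_ring = 38 + 2·14 = 66
38(ω_s−ω_c) = −66(ω_r−ω_c),  ω_r=0, ω_c=1
ω_s = 1 − (66/38)(0−1) = 52/19
ω_s/ω_c = 52/19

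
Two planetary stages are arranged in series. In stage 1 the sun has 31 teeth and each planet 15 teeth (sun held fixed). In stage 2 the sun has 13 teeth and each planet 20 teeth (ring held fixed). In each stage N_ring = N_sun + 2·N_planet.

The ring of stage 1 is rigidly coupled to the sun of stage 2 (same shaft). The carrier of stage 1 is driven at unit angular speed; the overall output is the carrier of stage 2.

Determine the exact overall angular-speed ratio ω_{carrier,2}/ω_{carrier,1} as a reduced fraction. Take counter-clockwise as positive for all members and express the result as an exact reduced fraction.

598/2013

Stage 1: N_ring = 31 + 2·15 = 61
Stage 1: 31(ω_s−ω_c) = −61(ω_r−ω_c),  ω_s=0, ω_c=1
Stage 1: ω_r = 1 − (31/61)(0−1) = 92/61
  ⇒ ω_r¹/ω_c¹ = 92/61
Stage 2: N_ring = 13 + 2·20 = 53
Stage 2: 13(ω_s−ω_c) = −53(ω_r−ω_c),  ω_r=0, ω_s=1
Stage 2: 13(1−ω_c) = −53(0−ω_c)  ⇒  66ω_c = 13  ⇒  ω_c = 13/66
  ⇒ ω_c²/ω_s² = 13/66
Coupling ω_s² = ω_r¹ ⇒ overall = 92/61 × 13/66 = 598/2013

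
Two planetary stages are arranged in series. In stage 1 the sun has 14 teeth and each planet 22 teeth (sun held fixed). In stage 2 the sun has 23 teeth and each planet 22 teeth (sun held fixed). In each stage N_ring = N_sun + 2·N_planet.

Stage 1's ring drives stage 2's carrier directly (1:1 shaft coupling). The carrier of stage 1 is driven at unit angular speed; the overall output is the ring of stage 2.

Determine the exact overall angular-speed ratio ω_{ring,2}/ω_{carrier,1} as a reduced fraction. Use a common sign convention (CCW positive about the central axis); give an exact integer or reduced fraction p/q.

Stage 1: N_ring = 14 + 2·22 = 58
Stage 1: 14(ω_s−ω_c) = −58(ω_r−ω_c),  ω_s=0, ω_c=1
Stage 1: ω_r = 1 − (14/58)(0−1) = 36/29
  ⇒ ω_r¹/ω_c¹ = 36/29
Stage 2: N_ring = 23 + 2·22 = 67
Stage 2: 23(ω_s−ω_c) = −67(ω_r−ω_c),  ω_s=0, ω_c=1
Stage 2: ω_r = 1 − (23/67)(0−1) = 90/67
  ⇒ ω_r²/ω_c² = 90/67
Coupling ω_c² = ω_r¹ ⇒ overall = 36/29 × 90/67 = 3240/1943

3240/1943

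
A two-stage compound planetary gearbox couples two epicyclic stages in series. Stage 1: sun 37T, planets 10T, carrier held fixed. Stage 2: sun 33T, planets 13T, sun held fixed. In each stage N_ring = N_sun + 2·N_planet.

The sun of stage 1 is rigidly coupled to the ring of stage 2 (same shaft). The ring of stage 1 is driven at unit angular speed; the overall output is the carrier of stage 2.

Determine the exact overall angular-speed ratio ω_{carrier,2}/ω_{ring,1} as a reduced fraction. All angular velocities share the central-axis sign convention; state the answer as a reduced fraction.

-3363/3404

Stage 1: N_ring = 37 + 2·10 = 57
Stage 1: 37(ω_s−ω_c) = −57(ω_r−ω_c),  ω_c=0, ω_r=1
Stage 1: ω_s = 0 − (57/37)(1−0) = -57/37
  ⇒ ω_s¹/ω_r¹ = -57/37
Stage 2: N_ring = 33 + 2·13 = 59
Stage 2: 33(ω_s−ω_c) = −59(ω_r−ω_c),  ω_s=0, ω_r=1
Stage 2: 33(0−ω_c) = −59(1−ω_c)  ⇒  92ω_c = 59  ⇒  ω_c = 59/92
  ⇒ ω_c²/ω_r² = 59/92
Coupling ω_r² = ω_s¹ ⇒ overall = -57/37 × 59/92 = -3363/3404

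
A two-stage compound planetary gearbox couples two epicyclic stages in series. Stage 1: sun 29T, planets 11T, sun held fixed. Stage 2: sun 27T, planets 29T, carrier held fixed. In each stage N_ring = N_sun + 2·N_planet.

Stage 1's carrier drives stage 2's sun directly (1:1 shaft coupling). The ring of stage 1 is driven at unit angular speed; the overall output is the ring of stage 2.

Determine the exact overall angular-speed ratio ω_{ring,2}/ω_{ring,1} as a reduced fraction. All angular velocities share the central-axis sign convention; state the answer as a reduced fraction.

Stage 1: N_ring = 29 + 2·11 = 51
Stage 1: 29(ω_s−ω_c) = −51(ω_r−ω_c),  ω_s=0, ω_r=1
Stage 1: 29(0−ω_c) = −51(1−ω_c)  ⇒  80ω_c = 51  ⇒  ω_c = 51/80
  ⇒ ω_c¹/ω_r¹ = 51/80
Stage 2: N_ring = 27 + 2·29 = 85
Stage 2: 27(ω_s−ω_c) = −85(ω_r−ω_c),  ω_c=0, ω_s=1
Stage 2: ω_r = 0 − (27/85)(1−0) = -27/85
  ⇒ ω_r²/ω_s² = -27/85
Coupling ω_s² = ω_c¹ ⇒ overall = 51/80 × -27/85 = -81/400

-81/400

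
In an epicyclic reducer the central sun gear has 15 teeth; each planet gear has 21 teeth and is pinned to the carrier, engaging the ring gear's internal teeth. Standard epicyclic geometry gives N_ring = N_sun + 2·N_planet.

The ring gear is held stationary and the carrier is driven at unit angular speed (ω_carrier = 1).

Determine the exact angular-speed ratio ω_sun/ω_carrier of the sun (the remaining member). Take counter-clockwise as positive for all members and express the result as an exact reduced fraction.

N_ring = 15 + 2·21 = 57
15(ω_s−ω_c) = −57(ω_r−ω_c),  ω_r=0, ω_c=1
ω_s = 1 − (57/15)(0−1) = 24/5
ω_s/ω_c = 24/5

24/5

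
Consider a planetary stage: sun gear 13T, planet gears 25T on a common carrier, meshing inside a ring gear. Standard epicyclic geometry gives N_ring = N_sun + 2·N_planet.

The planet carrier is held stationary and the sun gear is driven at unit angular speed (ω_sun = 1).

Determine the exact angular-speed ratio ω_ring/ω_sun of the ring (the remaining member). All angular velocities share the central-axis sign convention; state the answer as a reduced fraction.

-13/63

N_ring = 13 + 2·25 = 63
13(ω_s−ω_c) = −63(ω_r−ω_c),  ω_c=0, ω_s=1
ω_r = 0 − (13/63)(1−0) = -13/63
ω_r/ω_s = -13/63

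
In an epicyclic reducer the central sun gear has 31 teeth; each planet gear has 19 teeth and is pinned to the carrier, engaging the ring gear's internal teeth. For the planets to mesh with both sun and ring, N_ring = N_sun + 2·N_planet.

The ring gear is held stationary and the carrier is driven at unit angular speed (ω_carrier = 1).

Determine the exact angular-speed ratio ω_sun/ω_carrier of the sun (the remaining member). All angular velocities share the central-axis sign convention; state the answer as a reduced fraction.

N_ring = 31 + 2·19 = 69
31(ω_s−ω_c) = −69(ω_r−ω_c),  ω_r=0, ω_c=1
ω_s = 1 − (69/31)(0−1) = 100/31
ω_s/ω_c = 100/31

100/31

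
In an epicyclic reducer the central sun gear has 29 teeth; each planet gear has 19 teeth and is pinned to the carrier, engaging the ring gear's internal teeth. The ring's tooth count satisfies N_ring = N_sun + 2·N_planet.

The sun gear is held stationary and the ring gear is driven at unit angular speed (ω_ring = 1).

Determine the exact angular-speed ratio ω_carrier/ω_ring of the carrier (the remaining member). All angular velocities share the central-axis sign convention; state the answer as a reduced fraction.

N_ring = 29 + 2·19 = 67
29(ω_s−ω_c) = −67(ω_r−ω_c),  ω_s=0, ω_r=1
29(0−ω_c) = −67(1−ω_c)  ⇒  96ω_c = 67  ⇒  ω_c = 67/96
ω_c/ω_r = 67/96

67/96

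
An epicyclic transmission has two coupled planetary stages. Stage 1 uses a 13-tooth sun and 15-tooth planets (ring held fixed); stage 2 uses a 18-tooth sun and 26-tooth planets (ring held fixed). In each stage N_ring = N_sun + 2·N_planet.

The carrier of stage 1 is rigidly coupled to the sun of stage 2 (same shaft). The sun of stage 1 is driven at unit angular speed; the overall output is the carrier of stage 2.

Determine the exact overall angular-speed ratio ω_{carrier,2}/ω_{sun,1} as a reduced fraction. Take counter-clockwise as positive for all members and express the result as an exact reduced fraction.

117/2464

Stage 1: N_ring = 13 + 2·15 = 43
Stage 1: 13(ω_s−ω_c) = −43(ω_r−ω_c),  ω_r=0, ω_s=1
Stage 1: 13(1−ω_c) = −43(0−ω_c)  ⇒  56ω_c = 13  ⇒  ω_c = 13/56
  ⇒ ω_c¹/ω_s¹ = 13/56
Stage 2: N_ring = 18 + 2·26 = 70
Stage 2: 18(ω_s−ω_c) = −70(ω_r−ω_c),  ω_r=0, ω_s=1
Stage 2: 18(1−ω_c) = −70(0−ω_c)  ⇒  88ω_c = 18  ⇒  ω_c = 9/44
  ⇒ ω_c²/ω_s² = 9/44
Coupling ω_s² = ω_c¹ ⇒ overall = 13/56 × 9/44 = 117/2464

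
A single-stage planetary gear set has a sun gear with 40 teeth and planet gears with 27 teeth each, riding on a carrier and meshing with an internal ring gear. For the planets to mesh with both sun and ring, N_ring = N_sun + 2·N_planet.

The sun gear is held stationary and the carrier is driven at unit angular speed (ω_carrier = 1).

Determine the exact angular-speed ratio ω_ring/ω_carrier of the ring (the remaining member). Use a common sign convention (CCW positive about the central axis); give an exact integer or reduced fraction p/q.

67/47

N_ring = 40 + 2·27 = 94
40(ω_s−ω_c) = −94(ω_r−ω_c),  ω_s=0, ω_c=1
ω_r = 1 − (40/94)(0−1) = 67/47
ω_r/ω_c = 67/47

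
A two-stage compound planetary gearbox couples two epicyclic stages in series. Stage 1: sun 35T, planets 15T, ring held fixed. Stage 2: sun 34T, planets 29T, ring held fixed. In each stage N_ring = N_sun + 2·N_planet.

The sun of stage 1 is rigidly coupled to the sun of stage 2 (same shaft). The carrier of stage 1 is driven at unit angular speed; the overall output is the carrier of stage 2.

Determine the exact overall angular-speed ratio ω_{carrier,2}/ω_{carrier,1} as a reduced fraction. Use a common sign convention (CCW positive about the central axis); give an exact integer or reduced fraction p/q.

Stage 1: N_ring = 35 + 2·15 = 65
Stage 1: 35(ω_s−ω_c) = −65(ω_r−ω_c),  ω_r=0, ω_c=1
Stage 1: ω_s = 1 − (65/35)(0−1) = 20/7
  ⇒ ω_s¹/ω_c¹ = 20/7
Stage 2: N_ring = 34 + 2·29 = 92
Stage 2: 34(ω_s−ω_c) = −92(ω_r−ω_c),  ω_r=0, ω_s=1
Stage 2: 34(1−ω_c) = −92(0−ω_c)  ⇒  126ω_c = 34  ⇒  ω_c = 17/63
  ⇒ ω_c²/ω_s² = 17/63
Coupling ω_s² = ω_s¹ ⇒ overall = 20/7 × 17/63 = 340/441

340/441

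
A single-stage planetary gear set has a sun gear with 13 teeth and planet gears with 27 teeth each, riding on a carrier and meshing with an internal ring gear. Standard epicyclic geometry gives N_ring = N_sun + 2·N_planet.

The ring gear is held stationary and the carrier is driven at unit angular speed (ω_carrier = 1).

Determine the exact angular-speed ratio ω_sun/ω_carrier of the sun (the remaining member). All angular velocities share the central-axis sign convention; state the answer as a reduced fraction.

80/13

N_ring = 13 + 2·27 = 67
13(ω_s−ω_c) = −67(ω_r−ω_c),  ω_r=0, ω_c=1
ω_s = 1 − (67/13)(0−1) = 80/13
ω_s/ω_c = 80/13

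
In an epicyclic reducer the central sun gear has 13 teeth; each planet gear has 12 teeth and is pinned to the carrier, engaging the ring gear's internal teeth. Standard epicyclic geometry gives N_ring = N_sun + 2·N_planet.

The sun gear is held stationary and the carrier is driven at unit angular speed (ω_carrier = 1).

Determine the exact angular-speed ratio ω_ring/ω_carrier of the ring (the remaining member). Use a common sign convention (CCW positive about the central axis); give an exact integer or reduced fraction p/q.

50/37

N_ring = 13 + 2·12 = 37
13(ω_s−ω_c) = −37(ω_r−ω_c),  ω_s=0, ω_c=1
ω_r = 1 − (13/37)(0−1) = 50/37
ω_r/ω_c = 50/37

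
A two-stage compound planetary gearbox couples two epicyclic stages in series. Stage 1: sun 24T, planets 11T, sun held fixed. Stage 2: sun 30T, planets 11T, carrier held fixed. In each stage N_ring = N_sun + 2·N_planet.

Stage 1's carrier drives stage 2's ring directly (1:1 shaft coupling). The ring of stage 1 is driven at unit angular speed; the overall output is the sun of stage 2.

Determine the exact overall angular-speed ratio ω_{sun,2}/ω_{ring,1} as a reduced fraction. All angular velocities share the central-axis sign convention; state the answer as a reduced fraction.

Stage 1: N_ring = 24 + 2·11 = 46
Stage 1: 24(ω_s−ω_c) = −46(ω_r−ω_c),  ω_s=0, ω_r=1
Stage 1: 24(0−ω_c) = −46(1−ω_c)  ⇒  70ω_c = 46  ⇒  ω_c = 23/35
  ⇒ ω_c¹/ω_r¹ = 23/35
Stage 2: N_ring = 30 + 2·11 = 52
Stage 2: 30(ω_s−ω_c) = −52(ω_r−ω_c),  ω_c=0, ω_r=1
Stage 2: ω_s = 0 − (52/30)(1−0) = -26/15
  ⇒ ω_s²/ω_r² = -26/15
Coupling ω_r² = ω_c¹ ⇒ overall = 23/35 × -26/15 = -598/525

-598/525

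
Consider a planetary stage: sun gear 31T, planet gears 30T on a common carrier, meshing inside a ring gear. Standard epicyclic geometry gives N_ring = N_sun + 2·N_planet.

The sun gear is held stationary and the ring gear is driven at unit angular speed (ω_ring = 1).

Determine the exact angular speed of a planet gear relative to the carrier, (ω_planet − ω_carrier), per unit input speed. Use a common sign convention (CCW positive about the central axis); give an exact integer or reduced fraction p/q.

2821/3660

N_ring = 31 + 2·30 = 91
31(ω_s−ω_c) = −91(ω_r−ω_c),  ω_s=0, ω_r=1
31(0−ω_c) = −91(1−ω_c)  ⇒  122ω_c = 91  ⇒  ω_c = 91/122
sun–planet: 31·(0−91/122) = −30·(ω_p−ω_c)  ⇒  ω_p−ω_c = −(31/30)·(-91/122) = 2821/3660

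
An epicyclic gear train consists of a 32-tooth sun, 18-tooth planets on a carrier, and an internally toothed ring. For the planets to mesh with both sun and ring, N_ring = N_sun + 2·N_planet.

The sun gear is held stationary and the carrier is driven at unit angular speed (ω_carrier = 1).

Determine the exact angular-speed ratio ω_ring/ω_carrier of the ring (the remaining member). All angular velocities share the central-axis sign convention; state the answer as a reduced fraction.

N_ring = 32 + 2·18 = 68
32(ω_s−ω_c) = −68(ω_r−ω_c),  ω_s=0, ω_c=1
ω_r = 1 − (32/68)(0−1) = 25/17
ω_r/ω_c = 25/17

25/17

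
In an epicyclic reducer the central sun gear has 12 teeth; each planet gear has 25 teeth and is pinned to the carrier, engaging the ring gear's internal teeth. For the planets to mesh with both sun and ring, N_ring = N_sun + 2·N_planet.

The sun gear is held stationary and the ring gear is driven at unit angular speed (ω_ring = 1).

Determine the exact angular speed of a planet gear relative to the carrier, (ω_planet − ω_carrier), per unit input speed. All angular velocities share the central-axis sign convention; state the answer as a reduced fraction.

372/925

N_ring = 12 + 2·25 = 62
12(ω_s−ω_c) = −62(ω_r−ω_c),  ω_s=0, ω_r=1
12(0−ω_c) = −62(1−ω_c)  ⇒  74ω_c = 62  ⇒  ω_c = 31/37
sun–planet: 12·(0−31/37) = −25·(ω_p−ω_c)  ⇒  ω_p−ω_c = −(12/25)·(-31/37) = 372/925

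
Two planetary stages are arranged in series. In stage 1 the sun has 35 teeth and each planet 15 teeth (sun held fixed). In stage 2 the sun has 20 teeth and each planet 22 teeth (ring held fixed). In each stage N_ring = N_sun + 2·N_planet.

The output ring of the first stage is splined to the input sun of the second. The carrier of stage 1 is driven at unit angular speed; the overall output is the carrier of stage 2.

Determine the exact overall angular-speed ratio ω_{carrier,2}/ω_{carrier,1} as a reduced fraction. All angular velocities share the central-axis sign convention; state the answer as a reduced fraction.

100/273

Stage 1: N_ring = 35 + 2·15 = 65
Stage 1: 35(ω_s−ω_c) = −65(ω_r−ω_c),  ω_s=0, ω_c=1
Stage 1: ω_r = 1 − (35/65)(0−1) = 20/13
  ⇒ ω_r¹/ω_c¹ = 20/13
Stage 2: N_ring = 20 + 2·22 = 64
Stage 2: 20(ω_s−ω_c) = −64(ω_r−ω_c),  ω_r=0, ω_s=1
Stage 2: 20(1−ω_c) = −64(0−ω_c)  ⇒  84ω_c = 20  ⇒  ω_c = 5/21
  ⇒ ω_c²/ω_s² = 5/21
Coupling ω_s² = ω_r¹ ⇒ overall = 20/13 × 5/21 = 100/273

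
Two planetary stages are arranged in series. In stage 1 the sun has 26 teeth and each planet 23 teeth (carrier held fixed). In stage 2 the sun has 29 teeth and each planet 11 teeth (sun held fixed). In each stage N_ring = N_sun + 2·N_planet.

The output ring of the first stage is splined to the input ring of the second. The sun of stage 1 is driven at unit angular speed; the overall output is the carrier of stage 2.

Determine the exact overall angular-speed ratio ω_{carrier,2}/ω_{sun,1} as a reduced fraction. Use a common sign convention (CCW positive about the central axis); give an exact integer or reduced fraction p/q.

-221/960

Stage 1: N_ring = 26 + 2·23 = 72
Stage 1: 26(ω_s−ω_c) = −72(ω_r−ω_c),  ω_c=0, ω_s=1
Stage 1: ω_r = 0 − (26/72)(1−0) = -13/36
  ⇒ ω_r¹/ω_s¹ = -13/36
Stage 2: N_ring = 29 + 2·11 = 51
Stage 2: 29(ω_s−ω_c) = −51(ω_r−ω_c),  ω_s=0, ω_r=1
Stage 2: 29(0−ω_c) = −51(1−ω_c)  ⇒  80ω_c = 51  ⇒  ω_c = 51/80
  ⇒ ω_c²/ω_r² = 51/80
Coupling ω_r² = ω_r¹ ⇒ overall = -13/36 × 51/80 = -221/960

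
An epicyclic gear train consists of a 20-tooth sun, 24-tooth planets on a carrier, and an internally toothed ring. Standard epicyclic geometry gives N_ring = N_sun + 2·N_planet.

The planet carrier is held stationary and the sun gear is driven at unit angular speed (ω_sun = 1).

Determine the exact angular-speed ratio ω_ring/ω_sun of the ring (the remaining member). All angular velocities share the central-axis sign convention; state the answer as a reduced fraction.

-5/17

N_ring = 20 + 2·24 = 68
20(ω_s−ω_c) = −68(ω_r−ω_c),  ω_c=0, ω_s=1
ω_r = 0 − (20/68)(1−0) = -5/17
ω_r/ω_s = -5/17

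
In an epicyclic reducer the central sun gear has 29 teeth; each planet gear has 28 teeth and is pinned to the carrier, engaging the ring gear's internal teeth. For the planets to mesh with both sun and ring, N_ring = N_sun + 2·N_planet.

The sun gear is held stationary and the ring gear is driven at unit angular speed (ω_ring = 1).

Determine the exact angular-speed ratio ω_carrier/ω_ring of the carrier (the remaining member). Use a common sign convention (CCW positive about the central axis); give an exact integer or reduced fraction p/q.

85/114

N_ring = 29 + 2·28 = 85
29(ω_s−ω_c) = −85(ω_r−ω_c),  ω_s=0, ω_r=1
29(0−ω_c) = −85(1−ω_c)  ⇒  114ω_c = 85  ⇒  ω_c = 85/114
ω_c/ω_r = 85/114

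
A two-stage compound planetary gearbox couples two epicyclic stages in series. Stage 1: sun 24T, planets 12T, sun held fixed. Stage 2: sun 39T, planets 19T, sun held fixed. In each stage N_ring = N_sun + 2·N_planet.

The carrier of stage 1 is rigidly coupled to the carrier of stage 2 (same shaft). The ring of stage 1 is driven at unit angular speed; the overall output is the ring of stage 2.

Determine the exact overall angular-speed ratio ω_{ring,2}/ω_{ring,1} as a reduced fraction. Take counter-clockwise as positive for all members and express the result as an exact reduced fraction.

232/231

Stage 1: N_ring = 24 + 2·12 = 48
Stage 1: 24(ω_s−ω_c) = −48(ω_r−ω_c),  ω_s=0, ω_r=1
Stage 1: 24(0−ω_c) = −48(1−ω_c)  ⇒  72ω_c = 48  ⇒  ω_c = 2/3
  ⇒ ω_c¹/ω_r¹ = 2/3
Stage 2: N_ring = 39 + 2·19 = 77
Stage 2: 39(ω_s−ω_c) = −77(ω_r−ω_c),  ω_s=0, ω_c=1
Stage 2: ω_r = 1 − (39/77)(0−1) = 116/77
  ⇒ ω_r²/ω_c² = 116/77
Coupling ω_c² = ω_c¹ ⇒ overall = 2/3 × 116/77 = 232/231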